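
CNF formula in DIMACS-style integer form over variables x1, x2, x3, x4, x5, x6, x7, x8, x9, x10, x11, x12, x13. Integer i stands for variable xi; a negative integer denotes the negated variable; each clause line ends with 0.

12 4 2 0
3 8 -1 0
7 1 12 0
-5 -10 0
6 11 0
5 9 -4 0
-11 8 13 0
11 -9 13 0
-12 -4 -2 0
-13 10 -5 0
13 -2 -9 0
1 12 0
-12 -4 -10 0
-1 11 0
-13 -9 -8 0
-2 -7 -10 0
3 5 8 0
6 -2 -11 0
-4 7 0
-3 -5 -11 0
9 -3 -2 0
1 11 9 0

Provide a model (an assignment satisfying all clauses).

Set x1 = True and propagate.
  then x11 is forced to True.
Set x2 = False and propagate.
The remaining clauses are satisfied by x3 = True, x4 = False, x5 = False, x6 = False, x7 = True, x8 = False, x9 = False, x10 = True, x12 = True, x13 = True.
Every clause has at least one true literal under this assignment.

x1 = True, x2 = False, x3 = True, x4 = False, x5 = False, x6 = False, x7 = True, x8 = False, x9 = False, x10 = True, x11 = True, x12 = True, x13 = True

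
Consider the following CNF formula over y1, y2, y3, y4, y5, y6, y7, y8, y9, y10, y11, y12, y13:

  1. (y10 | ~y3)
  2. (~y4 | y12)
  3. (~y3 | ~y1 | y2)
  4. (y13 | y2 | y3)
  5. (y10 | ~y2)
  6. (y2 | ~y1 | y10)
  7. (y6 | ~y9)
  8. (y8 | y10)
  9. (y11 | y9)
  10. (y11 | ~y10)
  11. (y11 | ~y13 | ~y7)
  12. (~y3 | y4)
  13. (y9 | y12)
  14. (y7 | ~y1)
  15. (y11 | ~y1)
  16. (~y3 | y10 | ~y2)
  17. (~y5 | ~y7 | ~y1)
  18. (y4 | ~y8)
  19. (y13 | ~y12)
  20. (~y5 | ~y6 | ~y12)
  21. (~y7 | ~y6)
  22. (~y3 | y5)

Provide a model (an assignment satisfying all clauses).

y1=False  y2=False  y3=True  y4=True  y5=True  y6=False  y7=False  y8=False  y9=False  y10=True  y11=True  y12=True  y13=True

Pure literal: y1 appears only negated; assign y1 = False.
y11 occurs only positively in the remaining clauses — set y11 = True.
Branch on y2: take y2 = False.
Branch on y3: take y3 = True.
  then y10 is forced to True.
  then y4 is forced to True.
  then y12 is forced to True.
  then y13 is forced to True.
  then y5 is forced to True.
  then y6 is forced to False.
  then y9 is forced to False.
y7, y8 are now unconstrained; take y7 = False, y8 = False.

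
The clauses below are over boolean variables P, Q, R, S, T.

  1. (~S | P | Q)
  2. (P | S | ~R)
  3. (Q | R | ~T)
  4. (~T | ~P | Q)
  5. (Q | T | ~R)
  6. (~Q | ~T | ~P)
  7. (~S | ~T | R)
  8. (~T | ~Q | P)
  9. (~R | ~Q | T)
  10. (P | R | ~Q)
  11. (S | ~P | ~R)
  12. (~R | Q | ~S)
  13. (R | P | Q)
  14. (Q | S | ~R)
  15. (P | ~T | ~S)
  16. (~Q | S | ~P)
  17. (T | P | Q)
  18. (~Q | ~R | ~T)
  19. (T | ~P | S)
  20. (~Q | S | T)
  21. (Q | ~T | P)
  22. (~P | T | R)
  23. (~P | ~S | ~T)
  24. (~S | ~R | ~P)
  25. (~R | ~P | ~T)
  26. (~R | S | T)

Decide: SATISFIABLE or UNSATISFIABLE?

P = True:
  T = True:
    propagation gives Q=True; an empty clause results — contradiction.
  T = False:
    propagation gives S=True, R=True; an empty clause results — contradiction.
P = False:
  Q = True:
    propagation gives T=False, R=False; an empty clause results — contradiction.
  Q = False:
    propagation gives S=False, R=False; an empty clause results — contradiction.
Every branch closes, so no satisfying assignment exists.

UNSATISFIABLE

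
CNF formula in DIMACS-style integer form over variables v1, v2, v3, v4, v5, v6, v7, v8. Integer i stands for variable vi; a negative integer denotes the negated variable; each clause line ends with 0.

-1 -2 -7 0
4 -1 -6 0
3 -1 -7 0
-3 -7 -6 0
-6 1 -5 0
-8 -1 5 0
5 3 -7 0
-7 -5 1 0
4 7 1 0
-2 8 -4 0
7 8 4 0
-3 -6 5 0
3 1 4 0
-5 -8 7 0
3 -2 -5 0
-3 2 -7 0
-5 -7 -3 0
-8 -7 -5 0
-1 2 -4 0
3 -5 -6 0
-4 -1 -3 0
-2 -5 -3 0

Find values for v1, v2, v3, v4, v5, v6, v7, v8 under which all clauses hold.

v1 = 0, v2 = 1, v3 = 0, v4 = 1, v5 = 0, v6 = 0, v7 = 0, v8 = 1

Pure literal: v6 appears only negated; assign v6 = False.
Set v1 = False and propagate.
Try v2 = True.
The remaining clauses are satisfied by v3 = False, v4 = True, v5 = False, v7 = False, v8 = True.
Every clause has at least one true literal under this assignment.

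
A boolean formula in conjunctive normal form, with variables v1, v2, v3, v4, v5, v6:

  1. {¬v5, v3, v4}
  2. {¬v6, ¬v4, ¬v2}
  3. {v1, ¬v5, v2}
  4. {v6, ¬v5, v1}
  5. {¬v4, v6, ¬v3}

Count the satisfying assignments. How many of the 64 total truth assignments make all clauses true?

33

Case analysis on v4 and v5:
  v4=T, v5=T: remaining (v1,v2,v3,v6) ∈ {(T,F,F,F); (T,F,F,T); (T,F,T,T); (T,T,F,F)} — 4.
  v4=T, v5=F: v1 free; 4 ways for (v2,v3,v6) × 2^1 = 8.
  v4=F, v5=T: 5 of the 16 assignments to (v1,v2,v3,v6) work.
  v4=F, v5=F: v1, v2, v3, v6 free → 2^4 = 16.
Total: 4 + 8 + 5 + 16 = 33.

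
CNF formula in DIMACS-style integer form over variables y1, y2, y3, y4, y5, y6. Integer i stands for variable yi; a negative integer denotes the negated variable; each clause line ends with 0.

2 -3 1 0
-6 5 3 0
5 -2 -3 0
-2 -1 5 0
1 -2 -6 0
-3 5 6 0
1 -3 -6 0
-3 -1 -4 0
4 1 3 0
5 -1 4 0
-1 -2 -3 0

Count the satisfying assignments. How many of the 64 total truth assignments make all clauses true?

18

Split on y1, then y3.
  y1=1, y3=1: remaining (y2,y4,y5,y6) ∈ {(0,0,1,0); (0,0,1,1)} — 2.
  y1=1, y3=0: 9 of the 16 assignments to (y2,y4,y5,y6) work.
  y1=0, y3=1: remaining (y2,y4,y5,y6) ∈ {(1,0,1,0); (1,1,1,0)} — 2.
  y1=0, y3=0: 5 of the 16 assignments to (y2,y4,y5,y6) work.
Total: 2 + 9 + 2 + 5 = 18.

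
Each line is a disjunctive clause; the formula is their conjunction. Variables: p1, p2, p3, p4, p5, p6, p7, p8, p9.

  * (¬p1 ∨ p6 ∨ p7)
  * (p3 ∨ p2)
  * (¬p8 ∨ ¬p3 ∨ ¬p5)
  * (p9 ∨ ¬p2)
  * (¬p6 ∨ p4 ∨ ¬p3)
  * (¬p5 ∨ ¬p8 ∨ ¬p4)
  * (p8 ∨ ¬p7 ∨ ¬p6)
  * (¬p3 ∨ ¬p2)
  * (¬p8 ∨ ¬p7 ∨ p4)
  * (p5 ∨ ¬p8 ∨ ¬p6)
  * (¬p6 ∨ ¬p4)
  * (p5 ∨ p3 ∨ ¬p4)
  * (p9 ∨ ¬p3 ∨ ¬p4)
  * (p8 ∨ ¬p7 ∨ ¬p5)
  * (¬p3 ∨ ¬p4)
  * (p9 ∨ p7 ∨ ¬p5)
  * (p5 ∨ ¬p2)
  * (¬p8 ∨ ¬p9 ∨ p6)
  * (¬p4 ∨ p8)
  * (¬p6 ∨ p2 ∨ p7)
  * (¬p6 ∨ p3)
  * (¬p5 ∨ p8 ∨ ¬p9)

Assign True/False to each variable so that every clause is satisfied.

p1=F, p2=F, p3=T, p4=F, p5=F, p6=F, p7=F, p8=F, p9=F

Check each clause:
  1. (p7 ∨ ¬p1 ∨ p6) — ¬p1 is true.
  2. (p2 ∨ p3) — p3 is true.
  3. (¬p3 ∨ ¬p5 ∨ ¬p8) — ¬p8 is true.
  4. (p9 ∨ ¬p2) — ¬p2 is true.
  5. (p4 ∨ ¬p3 ∨ ¬p6) — ¬p6 is true.
  6. (¬p4 ∨ ¬p5 ∨ ¬p8) — ¬p8 is true.
  7. (¬p6 ∨ p8 ∨ ¬p7) — ¬p7 is true.
  8. (¬p3 ∨ ¬p2) — ¬p2 is true.
  9. (¬p8 ∨ ¬p7 ∨ p4) — ¬p8 is true.
  10. (p5 ∨ ¬p6 ∨ ¬p8) — ¬p8 is true.
  11. (¬p4 ∨ ¬p6) — ¬p6 is true.
  12. (p3 ∨ p5 ∨ ¬p4) — p3 is true.
  13. (p9 ∨ ¬p4 ∨ ¬p3) — ¬p4 is true.
  14. (¬p5 ∨ p8 ∨ ¬p7) — ¬p7 is true.
  15. (¬p4 ∨ ¬p3) — ¬p4 is true.
  16. (p9 ∨ p7 ∨ ¬p5) — ¬p5 is true.
  17. (p5 ∨ ¬p2) — ¬p2 is true.
  18. (¬p8 ∨ p6 ∨ ¬p9) — ¬p8 is true.
  19. (p8 ∨ ¬p4) — ¬p4 is true.
  20. (¬p6 ∨ p7 ∨ p2) — ¬p6 is true.
  21. (p3 ∨ ¬p6) — ¬p6 is true.
  22. (¬p5 ∨ p8 ∨ ¬p9) — ¬p5 is true.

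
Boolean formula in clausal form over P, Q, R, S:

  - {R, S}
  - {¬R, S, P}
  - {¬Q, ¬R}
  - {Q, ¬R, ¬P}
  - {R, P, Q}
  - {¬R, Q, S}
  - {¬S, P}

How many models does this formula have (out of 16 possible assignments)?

Satisfying assignments:
  P=T Q=F R=F S=T
  P=T Q=T R=F S=T
Count: 2.

2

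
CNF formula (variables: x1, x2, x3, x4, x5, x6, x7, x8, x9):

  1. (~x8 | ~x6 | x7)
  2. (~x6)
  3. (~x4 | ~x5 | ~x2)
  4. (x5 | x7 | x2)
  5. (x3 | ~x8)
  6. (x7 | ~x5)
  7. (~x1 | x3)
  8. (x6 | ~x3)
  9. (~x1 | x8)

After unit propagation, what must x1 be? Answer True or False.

False

(~x6) stands alone — x6 = False.
(~x3 | x6): since x6 = False, the clause reduces to (~x3). x3 = False.
In (~x8 | x3), x3 is now false; ~x8 must hold, so x8 = False.
From (~x1 | x3) and x3 = False: x1 = False.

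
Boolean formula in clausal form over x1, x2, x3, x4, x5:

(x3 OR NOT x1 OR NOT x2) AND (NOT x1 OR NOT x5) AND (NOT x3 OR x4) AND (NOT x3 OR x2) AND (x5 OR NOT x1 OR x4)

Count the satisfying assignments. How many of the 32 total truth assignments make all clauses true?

12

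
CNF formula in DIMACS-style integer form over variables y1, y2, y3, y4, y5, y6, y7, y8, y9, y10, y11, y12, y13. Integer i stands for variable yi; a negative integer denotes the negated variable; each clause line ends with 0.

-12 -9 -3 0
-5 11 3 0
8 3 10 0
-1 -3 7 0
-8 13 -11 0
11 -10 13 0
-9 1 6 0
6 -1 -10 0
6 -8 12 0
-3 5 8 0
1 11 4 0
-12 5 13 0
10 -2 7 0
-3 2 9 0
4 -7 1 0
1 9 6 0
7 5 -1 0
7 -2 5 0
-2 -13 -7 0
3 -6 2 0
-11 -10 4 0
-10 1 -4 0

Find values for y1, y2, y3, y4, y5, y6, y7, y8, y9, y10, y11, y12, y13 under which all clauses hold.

y1=True, y2=True, y3=True, y4=False, y5=True, y6=False, y7=True, y8=False, y9=False, y10=False, y11=False, y12=True, y13=False

Set y1 = True and propagate.
Set y2 = True and propagate.
Branch on y3: take y3 = True.
  then y7 is forced to True.
  then y13 is forced to False.
For the remaining variables, y4 = False, y5 = True, y6 = False, y8 = False, y9 = False, y10 = False, y11 = False, y12 = True works.
Check each clause:
  1. (~y12 | ~y3 | ~y9) — ~y9 is true.
  2. (~y5 | y11 | y3) — y3 is true.
  3. (y3 | y10 | y8) — y3 is true.
  4. (~y3 | y7 | ~y1) — y7 is true.
  5. (~y8 | y13 | ~y11) — ~y8 is true.
  6. (y13 | y11 | ~y10) — ~y10 is true.
  7. (~y9 | y6 | y1) — y1 is true.
  8. (y6 | ~y10 | ~y1) — ~y10 is true.
  9. (~y8 | y6 | y12) — ~y8 is true.
  10. (y8 | ~y3 | y5) — y5 is true.
  11. (y1 | y11 | y4) — y1 is true.
  12. (~y12 | y5 | y13) — y5 is true.
  13. (y7 | y10 | ~y2) — y7 is true.
  14. (y9 | y2 | ~y3) — y2 is true.
  15. (y4 | ~y7 | y1) — y1 is true.
  16. (y6 | y9 | y1) — y1 is true.
  17. (y5 | y7 | ~y1) — y5 is true.
  18. (y5 | ~y2 | y7) — y5 is true.
  19. (~y13 | ~y2 | ~y7) — ~y13 is true.
  20. (y3 | ~y6 | y2) — y3 is true.
  21. (~y10 | ~y11 | y4) — ~y11 is true.
  22. (~y4 | ~y10 | y1) — y1 is true.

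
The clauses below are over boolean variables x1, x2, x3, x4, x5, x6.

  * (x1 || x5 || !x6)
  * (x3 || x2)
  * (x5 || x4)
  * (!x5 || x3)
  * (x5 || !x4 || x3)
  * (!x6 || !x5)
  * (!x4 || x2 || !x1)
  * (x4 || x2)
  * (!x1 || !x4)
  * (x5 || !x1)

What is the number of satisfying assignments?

6

Satisfying assignments:
  x1=0 x2=0 x3=1 x4=1 x5=0 x6=0
  x1=0 x2=0 x3=1 x4=1 x5=1 x6=0
  x1=0 x2=1 x3=1 x4=0 x5=1 x6=0
  x1=0 x2=1 x3=1 x4=1 x5=0 x6=0
  x1=0 x2=1 x3=1 x4=1 x5=1 x6=0
  x1=1 x2=1 x3=1 x4=0 x5=1 x6=0
Count: 6.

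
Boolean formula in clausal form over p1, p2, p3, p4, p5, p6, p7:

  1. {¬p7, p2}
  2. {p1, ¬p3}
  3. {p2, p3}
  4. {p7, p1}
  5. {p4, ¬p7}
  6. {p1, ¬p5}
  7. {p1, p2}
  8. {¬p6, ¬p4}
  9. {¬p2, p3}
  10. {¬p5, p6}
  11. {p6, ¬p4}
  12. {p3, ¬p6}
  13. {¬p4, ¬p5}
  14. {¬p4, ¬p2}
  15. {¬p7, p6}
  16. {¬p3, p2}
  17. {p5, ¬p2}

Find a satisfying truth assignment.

p1=T  p2=T  p3=T  p4=F  p5=T  p6=T  p7=F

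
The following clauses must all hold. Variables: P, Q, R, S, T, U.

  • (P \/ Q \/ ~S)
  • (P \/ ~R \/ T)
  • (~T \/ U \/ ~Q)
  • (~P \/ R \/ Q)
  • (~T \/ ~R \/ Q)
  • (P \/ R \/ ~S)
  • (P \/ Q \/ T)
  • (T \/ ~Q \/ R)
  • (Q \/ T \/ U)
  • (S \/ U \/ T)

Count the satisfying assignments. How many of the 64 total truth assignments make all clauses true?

Split on Q, then T.
  Q=T, T=T: 7 of the 16 assignments to (P,R,S,U) work.
  Q=T, T=F: remaining (P,R,S,U) ∈ {(T,T,F,T); (T,T,T,F); (T,T,T,T)} — 3.
  Q=F, T=T: remaining (P,R,S,U) ∈ {(F,F,F,F); (F,F,F,T)} — 2.
  Q=F, T=F: remaining (P,R,S,U) ∈ {(T,T,F,T); (T,T,T,T)} — 2.
Total: 7 + 3 + 2 + 2 = 14.

14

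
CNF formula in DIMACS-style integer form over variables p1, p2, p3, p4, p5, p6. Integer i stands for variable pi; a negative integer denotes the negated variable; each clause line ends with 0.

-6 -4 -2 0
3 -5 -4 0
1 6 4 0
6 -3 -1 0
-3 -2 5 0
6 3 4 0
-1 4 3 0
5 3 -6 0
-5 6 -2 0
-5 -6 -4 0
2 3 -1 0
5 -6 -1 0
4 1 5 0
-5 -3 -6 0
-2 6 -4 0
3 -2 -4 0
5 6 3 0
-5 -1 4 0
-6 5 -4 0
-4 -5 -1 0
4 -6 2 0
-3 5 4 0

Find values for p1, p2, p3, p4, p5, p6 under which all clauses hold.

Try p1 = False.
For the remaining variables, p2 = False, p3 = True, p4 = True, p5 = False, p6 = False works.
Every clause has at least one true literal under this assignment.

p1=F, p2=F, p3=T, p4=T, p5=F, p6=F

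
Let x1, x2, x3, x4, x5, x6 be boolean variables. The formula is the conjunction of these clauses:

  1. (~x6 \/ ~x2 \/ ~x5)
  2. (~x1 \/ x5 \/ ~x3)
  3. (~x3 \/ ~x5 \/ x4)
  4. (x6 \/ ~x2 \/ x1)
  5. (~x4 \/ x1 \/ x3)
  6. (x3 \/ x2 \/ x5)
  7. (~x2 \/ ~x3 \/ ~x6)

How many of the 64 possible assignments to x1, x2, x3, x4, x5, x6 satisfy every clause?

22

Split on x3, then x2.
  x3=1, x2=1: remaining (x1,x4,x5,x6) ∈ {(1,1,1,0)} — 1.
  x3=1, x2=0: x6 free; 4 ways for (x1,x4,x5) × 2^1 = 8.
  x3=0, x2=1: 7 of the 16 assignments to (x1,x4,x5,x6) work.
  x3=0, x2=0: x6 free; 3 ways for (x1,x4,x5) × 2^1 = 6.
Total: 1 + 8 + 7 + 6 = 22.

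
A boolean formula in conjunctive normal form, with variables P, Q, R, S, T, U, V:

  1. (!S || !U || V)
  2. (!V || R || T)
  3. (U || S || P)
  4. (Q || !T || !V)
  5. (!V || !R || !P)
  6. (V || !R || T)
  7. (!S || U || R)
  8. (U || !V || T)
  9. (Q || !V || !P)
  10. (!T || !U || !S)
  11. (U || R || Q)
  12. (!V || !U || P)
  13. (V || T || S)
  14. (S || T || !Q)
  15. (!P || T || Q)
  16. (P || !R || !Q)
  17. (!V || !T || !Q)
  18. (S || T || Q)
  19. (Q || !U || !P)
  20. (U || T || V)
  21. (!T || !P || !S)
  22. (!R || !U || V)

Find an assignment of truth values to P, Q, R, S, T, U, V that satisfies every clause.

P = True, Q = True, R = False, S = False, T = True, U = True, V = False

Check each clause:
  1. (V || !U || !S) — !S is true.
  2. (!V || T || R) — !V is true.
  3. (P || U || S) — P is true.
  4. (!T || Q || !V) — !V is true.
  5. (!R || !V || !P) — !V is true.
  6. (V || T || !R) — !R is true.
  7. (U || !S || R) — !S is true.
  8. (U || !V || T) — !V is true.
  9. (!P || !V || Q) — !V is true.
  10. (!U || !S || !T) — !S is true.
  11. (Q || U || R) — Q is true.
  12. (P || !V || !U) — !V is true.
  13. (S || T || V) — T is true.
  14. (!Q || S || T) — T is true.
  15. (!P || Q || T) — Q is true.
  16. (!R || P || !Q) — P is true.
  17. (!Q || !V || !T) — !V is true.
  18. (Q || S || T) — Q is true.
  19. (!U || !P || Q) — Q is true.
  20. (U || V || T) — T is true.
  21. (!P || !S || !T) — !S is true.
  22. (!R || !U || V) — !R is true.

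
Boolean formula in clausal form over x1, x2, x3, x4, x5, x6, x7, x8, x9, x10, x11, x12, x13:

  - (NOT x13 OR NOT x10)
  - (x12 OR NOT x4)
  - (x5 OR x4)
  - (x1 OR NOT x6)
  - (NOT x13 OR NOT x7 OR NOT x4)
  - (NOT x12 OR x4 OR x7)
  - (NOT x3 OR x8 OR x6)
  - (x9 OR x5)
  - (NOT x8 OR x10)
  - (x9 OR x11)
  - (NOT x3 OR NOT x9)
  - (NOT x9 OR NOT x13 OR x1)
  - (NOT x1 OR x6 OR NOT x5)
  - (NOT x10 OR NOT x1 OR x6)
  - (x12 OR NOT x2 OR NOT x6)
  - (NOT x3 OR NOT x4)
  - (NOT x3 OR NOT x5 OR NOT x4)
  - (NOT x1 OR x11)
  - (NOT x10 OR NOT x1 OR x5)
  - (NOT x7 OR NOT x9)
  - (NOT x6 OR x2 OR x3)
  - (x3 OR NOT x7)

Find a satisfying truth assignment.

x1 = True  x2 = False  x3 = True  x4 = False  x5 = True  x6 = True  x7 = True  x8 = True  x9 = False  x10 = True  x11 = True  x12 = True  x13 = False

x11 occurs only positively in the remaining clauses — set x11 = True.
x13 occurs only negated in the remaining clauses — set x13 = False.
Try x1 = True.
Branch on x2: take x2 = False.
Set x3 = True and propagate.
  then x9 is forced to False.
  then x5 is forced to True.
  then x6 is forced to True.
  then x4 is forced to False.
The remaining clauses are satisfied by x7 = True, x8 = True, x10 = True, x12 = True.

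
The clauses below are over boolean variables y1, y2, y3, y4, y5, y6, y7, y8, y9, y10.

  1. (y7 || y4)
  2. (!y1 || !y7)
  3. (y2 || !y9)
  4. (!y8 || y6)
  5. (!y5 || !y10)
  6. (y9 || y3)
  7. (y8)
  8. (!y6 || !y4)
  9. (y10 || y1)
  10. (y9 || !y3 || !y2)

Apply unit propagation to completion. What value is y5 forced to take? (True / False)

(y8) is a unit clause: y8 = True.
(y6 || !y8) with y8 = True leaves only y6, so y6 = True.
(!y6 || !y4) with y6 = True leaves only !y4, so y4 = False.
(y4 || y7) with y4 = False leaves only y7, so y7 = True.
(!y7 || !y1) with y7 = True leaves only !y1, so y1 = False.
From (y1 || y10) and y1 = False: y10 = True.
From (!y5 || !y10) and y10 = True: y5 = False.

False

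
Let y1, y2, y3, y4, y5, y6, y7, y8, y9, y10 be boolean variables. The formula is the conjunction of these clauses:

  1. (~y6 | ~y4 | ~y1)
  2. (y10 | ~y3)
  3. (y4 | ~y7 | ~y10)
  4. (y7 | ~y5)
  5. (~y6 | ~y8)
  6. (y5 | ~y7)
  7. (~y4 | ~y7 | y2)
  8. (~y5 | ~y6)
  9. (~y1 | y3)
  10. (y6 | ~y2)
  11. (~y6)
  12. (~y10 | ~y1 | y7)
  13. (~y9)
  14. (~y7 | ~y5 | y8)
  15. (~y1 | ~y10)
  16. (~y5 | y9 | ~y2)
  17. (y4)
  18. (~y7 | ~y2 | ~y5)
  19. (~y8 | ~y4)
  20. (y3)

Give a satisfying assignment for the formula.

y1=False, y2=False, y3=True, y4=True, y5=False, y6=False, y7=False, y8=False, y9=False, y10=True

Unit propagation: (~y6) forces y6 = False.
Unit propagation: (~y2) forces y2 = False.
The clause (~y9) is unit: y9 must be False.
The clause (y4) is unit: y4 must be True.
Unit propagation: (~y7) forces y7 = False.
(~y5) is a unit clause, so y5 = False.
The clause (~y8) is unit: y8 must be False.
Unit propagation: (y3) forces y3 = True.
The clause (y10) is unit: y10 must be True.
(~y1) is a unit clause, so y1 = False.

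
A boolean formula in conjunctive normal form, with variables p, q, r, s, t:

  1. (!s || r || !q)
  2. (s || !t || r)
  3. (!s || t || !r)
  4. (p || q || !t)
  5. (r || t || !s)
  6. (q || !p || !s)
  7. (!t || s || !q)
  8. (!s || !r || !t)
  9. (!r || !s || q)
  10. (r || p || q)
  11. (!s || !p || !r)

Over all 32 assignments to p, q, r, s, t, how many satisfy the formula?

8

Case analysis on s and r:
  s=1, r=1: a clause becomes empty — 0.
  s=1, r=0: a clause becomes empty — 0.
  s=0, r=1: 5 of the 8 assignments to (p,q,t) work.
  s=0, r=0: remaining (p,q,t) ∈ {(0,1,0); (1,0,0); (1,1,0)} — 3.
Total: 0 + 0 + 5 + 3 = 8.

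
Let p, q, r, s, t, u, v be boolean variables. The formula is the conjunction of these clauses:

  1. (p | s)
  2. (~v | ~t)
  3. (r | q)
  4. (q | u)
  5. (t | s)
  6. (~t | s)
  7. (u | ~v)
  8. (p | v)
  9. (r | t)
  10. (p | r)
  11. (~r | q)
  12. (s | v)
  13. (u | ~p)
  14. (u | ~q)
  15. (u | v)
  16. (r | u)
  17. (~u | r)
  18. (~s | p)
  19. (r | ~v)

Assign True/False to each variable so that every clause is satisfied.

p = T, q = T, r = T, s = T, t = F, u = T, v = F

Check each clause:
  1. (s | p) — p is true.
  2. (~v | ~t) — ~v is true.
  3. (r | q) — q is true.
  4. (u | q) — q is true.
  5. (s | t) — s is true.
  6. (s | ~t) — ~t is true.
  7. (u | ~v) — ~v is true.
  8. (v | p) — p is true.
  9. (r | t) — r is true.
  10. (p | r) — p is true.
  11. (~r | q) — q is true.
  12. (v | s) — s is true.
  13. (u | ~p) — u is true.
  14. (~q | u) — u is true.
  15. (v | u) — u is true.
  16. (u | r) — r is true.
  17. (r | ~u) — r is true.
  18. (~s | p) — p is true.
  19. (~v | r) — ~v is true.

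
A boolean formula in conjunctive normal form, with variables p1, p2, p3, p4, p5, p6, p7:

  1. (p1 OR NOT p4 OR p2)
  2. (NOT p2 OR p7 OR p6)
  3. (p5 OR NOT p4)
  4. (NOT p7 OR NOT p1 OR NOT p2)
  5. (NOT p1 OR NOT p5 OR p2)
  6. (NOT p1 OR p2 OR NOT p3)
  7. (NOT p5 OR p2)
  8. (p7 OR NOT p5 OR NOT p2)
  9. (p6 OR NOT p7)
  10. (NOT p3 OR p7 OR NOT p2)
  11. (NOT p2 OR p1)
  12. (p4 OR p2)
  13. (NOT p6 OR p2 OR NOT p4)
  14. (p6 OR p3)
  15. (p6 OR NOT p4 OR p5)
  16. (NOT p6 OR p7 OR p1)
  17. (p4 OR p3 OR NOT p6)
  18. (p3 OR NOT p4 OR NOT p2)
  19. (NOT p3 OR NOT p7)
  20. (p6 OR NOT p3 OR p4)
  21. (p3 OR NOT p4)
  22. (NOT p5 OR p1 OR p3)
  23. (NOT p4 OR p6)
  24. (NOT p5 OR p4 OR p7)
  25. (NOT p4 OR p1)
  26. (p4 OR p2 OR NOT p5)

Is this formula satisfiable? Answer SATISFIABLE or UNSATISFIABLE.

p2 = True:
  propagation gives p1=True, p7=False, p6=True, p5=False; an empty clause results — contradiction.
p2 = False:
  propagation gives p5=False, p4=False; an empty clause results — contradiction.
Every branch closes, so no satisfying assignment exists.

UNSATISFIABLE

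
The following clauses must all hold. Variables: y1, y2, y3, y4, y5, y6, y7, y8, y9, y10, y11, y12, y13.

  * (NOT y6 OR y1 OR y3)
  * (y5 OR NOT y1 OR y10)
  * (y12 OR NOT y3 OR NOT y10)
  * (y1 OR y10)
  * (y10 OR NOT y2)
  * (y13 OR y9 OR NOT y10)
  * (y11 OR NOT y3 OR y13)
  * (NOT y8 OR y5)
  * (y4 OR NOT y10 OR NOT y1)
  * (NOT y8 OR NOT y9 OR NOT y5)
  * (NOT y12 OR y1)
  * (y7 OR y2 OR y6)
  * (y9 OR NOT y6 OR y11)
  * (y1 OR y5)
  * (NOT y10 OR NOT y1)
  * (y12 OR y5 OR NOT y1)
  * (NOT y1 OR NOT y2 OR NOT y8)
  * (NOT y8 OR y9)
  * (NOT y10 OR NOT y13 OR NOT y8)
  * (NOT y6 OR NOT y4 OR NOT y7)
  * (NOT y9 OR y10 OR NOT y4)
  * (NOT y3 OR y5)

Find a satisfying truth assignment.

Pure literal: y8 appears only negated; assign y8 = False.
y11 occurs only positively in the remaining clauses — set y11 = True.
Set y1 = True and propagate.
  then y10 is forced to False.
  then y5 is forced to True.
  then y2 is forced to False.
Try y4 = True.
  then y9 is forced to False.
Try y6 = False.
  then y7 is forced to True.
y3, y12, y13 are now unconstrained; take y3 = True, y12 = True, y13 = False.

y1=1, y2=0, y3=1, y4=1, y5=1, y6=0, y7=1, y8=0, y9=0, y10=0, y11=1, y12=1, y13=0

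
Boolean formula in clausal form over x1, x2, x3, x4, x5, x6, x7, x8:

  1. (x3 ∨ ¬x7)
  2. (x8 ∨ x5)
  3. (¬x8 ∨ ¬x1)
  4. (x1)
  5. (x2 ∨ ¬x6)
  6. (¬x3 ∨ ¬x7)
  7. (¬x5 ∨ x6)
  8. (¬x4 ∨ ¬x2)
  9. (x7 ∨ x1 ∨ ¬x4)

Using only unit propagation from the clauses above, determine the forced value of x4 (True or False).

False

(x1) stands alone — x1 = True.
In (¬x1 ∨ ¬x8), ¬x1 is now false; ¬x8 must hold, so x8 = False.
From (x8 ∨ x5) and x8 = False: x5 = True.
(x6 ∨ ¬x5) with x5 = True leaves only x6, so x6 = True.
(x2 ∨ ¬x6) with x6 = True leaves only x2, so x2 = True.
(¬x2 ∨ ¬x4): since x2 = True, the clause reduces to (¬x4). x4 = False.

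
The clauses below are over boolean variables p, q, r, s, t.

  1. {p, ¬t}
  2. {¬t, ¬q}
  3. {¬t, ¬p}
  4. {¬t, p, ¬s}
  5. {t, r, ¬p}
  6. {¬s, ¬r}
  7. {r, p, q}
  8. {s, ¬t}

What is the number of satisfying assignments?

6

Satisfying assignments:
  p=0 q=0 r=1 s=0 t=0
  p=0 q=1 r=0 s=0 t=0
  p=0 q=1 r=0 s=1 t=0
  p=0 q=1 r=1 s=0 t=0
  p=1 q=0 r=1 s=0 t=0
  p=1 q=1 r=1 s=0 t=0
Count: 6.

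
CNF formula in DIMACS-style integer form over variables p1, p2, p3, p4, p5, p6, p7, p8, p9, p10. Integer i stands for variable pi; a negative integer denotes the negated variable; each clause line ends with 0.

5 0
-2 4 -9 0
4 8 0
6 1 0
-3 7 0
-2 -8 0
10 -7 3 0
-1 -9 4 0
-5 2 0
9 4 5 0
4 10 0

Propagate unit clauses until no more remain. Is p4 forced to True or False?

True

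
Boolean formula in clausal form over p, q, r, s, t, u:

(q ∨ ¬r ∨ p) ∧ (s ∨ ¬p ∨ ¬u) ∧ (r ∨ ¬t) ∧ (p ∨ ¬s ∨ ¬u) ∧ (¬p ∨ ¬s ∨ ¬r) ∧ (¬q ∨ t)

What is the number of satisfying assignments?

12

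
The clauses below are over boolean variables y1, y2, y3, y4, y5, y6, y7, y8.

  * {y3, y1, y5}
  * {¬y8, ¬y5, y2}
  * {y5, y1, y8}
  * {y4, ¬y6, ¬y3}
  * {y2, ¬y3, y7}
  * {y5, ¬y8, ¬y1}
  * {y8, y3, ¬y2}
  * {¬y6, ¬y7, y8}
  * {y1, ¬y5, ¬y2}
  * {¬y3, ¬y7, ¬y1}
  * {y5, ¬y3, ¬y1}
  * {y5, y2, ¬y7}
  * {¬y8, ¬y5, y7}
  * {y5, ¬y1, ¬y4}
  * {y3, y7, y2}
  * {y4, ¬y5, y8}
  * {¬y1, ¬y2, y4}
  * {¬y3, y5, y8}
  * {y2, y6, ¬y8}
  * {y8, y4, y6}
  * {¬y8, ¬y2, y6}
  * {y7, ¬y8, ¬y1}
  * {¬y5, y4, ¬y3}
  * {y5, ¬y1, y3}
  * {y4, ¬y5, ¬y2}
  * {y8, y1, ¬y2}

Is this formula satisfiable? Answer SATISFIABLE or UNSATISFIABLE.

SATISFIABLE

Set y1 = False and propagate.
For the remaining variables, y2 = True, y3 = True, y4 = True, y5 = False, y6 = True, y7 = False, y8 = True works.
So y1=False, y2=True, y3=True, y4=True, y5=False, y6=True, y7=False, y8=True is a satisfying assignment.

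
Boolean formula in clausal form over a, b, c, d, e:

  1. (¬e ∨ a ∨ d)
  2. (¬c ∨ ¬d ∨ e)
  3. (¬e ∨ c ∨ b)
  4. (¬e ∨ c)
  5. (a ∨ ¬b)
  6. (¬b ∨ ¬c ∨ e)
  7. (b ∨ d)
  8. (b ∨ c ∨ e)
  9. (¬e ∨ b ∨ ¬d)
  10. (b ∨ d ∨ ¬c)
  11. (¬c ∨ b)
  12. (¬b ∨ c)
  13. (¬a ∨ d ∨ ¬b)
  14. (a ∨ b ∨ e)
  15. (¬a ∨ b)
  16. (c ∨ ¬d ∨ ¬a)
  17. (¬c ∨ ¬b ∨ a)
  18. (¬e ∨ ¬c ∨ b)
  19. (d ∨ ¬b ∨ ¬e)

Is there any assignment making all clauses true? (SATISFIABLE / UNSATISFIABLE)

SATISFIABLE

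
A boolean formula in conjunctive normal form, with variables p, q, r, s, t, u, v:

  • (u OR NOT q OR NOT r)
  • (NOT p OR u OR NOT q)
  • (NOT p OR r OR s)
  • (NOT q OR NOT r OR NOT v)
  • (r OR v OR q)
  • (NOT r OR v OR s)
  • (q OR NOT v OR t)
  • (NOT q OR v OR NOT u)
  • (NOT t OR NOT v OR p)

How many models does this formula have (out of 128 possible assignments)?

Split on q, then v.
  q=1, v=1: 6 of the 32 assignments to (p,r,s,t,u) work.
  q=1, v=0: remaining (p,r,s,t,u) ∈ {(0,0,0,0,0); (0,0,0,1,0); (0,0,1,0,0); (0,0,1,1,0)} — 4.
  q=0, v=1: u free; 3 ways for (p,r,s,t) × 2^1 = 6.
  q=0, v=0: forces r=1; s=1; p, t, u free → 2^3 = 8.
Total: 6 + 4 + 6 + 8 = 24.

24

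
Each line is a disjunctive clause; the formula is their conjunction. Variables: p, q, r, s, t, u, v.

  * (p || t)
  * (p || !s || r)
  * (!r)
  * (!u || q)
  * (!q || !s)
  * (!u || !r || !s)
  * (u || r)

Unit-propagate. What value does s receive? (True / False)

Unit clause (!r) sets r = False.
(u || r): since r = False, the clause reduces to (u). u = True.
(q || !u) with u = True leaves only q, so q = True.
In (!q || !s), !q is now false; !s must hold, so s = False.

False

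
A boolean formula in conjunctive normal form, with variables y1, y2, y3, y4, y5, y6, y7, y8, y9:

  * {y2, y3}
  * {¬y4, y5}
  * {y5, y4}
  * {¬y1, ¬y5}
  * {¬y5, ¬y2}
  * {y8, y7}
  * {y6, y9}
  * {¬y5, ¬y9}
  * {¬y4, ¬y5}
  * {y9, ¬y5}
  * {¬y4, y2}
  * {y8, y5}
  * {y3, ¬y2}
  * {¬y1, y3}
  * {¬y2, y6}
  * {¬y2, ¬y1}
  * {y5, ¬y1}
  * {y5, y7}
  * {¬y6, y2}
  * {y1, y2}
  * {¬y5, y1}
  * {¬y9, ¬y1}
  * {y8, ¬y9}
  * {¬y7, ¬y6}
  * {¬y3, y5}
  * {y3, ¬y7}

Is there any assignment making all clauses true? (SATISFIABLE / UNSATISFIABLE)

UNSATISFIABLE

y5 = True:
  propagation gives y1=False; an empty clause results — contradiction.
y5 = False:
  propagation gives y4=False; an empty clause results — contradiction.
Every branch closes, so no satisfying assignment exists.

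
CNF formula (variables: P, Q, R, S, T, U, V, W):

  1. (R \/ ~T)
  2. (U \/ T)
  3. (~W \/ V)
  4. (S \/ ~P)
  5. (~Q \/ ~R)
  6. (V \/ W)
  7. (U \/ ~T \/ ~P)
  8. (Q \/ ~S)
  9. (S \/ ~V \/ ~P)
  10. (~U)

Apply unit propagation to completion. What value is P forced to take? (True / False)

False

(~U) is a unit clause: U = False.
(T \/ U): since U = False, the clause reduces to (T). T = True.
(R \/ ~T): since T = True, the clause reduces to (R). R = True.
From (~Q \/ ~R) and R = True: Q = False.
In (U \/ ~T \/ ~P), ~T, U are now false; ~P must hold, so P = False.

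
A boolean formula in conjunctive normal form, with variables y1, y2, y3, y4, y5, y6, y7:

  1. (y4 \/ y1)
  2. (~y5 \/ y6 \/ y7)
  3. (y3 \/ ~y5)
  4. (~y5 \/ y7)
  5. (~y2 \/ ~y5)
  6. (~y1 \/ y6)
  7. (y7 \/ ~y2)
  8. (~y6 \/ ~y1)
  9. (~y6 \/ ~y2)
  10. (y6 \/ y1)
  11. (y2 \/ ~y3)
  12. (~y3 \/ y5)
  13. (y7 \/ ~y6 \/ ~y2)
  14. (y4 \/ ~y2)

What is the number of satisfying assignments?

The models are:
  y1=F y2=F y3=F y4=T y5=F y6=T y7=F
  y1=F y2=F y3=F y4=T y5=F y6=T y7=T
Count: 2.

2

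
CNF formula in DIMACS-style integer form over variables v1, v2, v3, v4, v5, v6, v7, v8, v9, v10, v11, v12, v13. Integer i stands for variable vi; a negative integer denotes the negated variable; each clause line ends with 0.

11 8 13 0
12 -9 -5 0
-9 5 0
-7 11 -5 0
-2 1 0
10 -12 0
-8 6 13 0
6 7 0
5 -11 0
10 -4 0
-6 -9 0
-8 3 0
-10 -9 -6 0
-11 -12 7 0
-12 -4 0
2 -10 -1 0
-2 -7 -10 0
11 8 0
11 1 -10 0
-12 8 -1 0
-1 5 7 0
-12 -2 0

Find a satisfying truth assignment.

v1=F, v2=F, v3=T, v4=T, v5=T, v6=T, v7=F, v8=T, v9=F, v10=T, v11=T, v12=F, v13=F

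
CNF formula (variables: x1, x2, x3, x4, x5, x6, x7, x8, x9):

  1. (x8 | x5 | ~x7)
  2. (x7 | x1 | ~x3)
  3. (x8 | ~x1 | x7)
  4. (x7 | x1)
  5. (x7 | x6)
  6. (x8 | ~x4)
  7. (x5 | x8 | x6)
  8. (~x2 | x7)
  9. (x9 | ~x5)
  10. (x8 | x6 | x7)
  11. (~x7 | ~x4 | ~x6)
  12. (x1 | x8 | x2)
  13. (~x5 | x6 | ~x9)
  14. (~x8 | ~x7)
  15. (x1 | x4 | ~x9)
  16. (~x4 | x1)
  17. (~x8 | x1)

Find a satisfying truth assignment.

x1=T  x2=F  x3=F  x4=T  x5=F  x6=T  x7=F  x8=T  x9=F

Pure literal: x3 appears only negated; assign x3 = False.
Set x1 = True and propagate.
Branch on x2: take x2 = False.
The remaining clauses are satisfied by x4 = True, x5 = False, x6 = True, x7 = False, x8 = True, x9 = False.
Every clause has at least one true literal under this assignment.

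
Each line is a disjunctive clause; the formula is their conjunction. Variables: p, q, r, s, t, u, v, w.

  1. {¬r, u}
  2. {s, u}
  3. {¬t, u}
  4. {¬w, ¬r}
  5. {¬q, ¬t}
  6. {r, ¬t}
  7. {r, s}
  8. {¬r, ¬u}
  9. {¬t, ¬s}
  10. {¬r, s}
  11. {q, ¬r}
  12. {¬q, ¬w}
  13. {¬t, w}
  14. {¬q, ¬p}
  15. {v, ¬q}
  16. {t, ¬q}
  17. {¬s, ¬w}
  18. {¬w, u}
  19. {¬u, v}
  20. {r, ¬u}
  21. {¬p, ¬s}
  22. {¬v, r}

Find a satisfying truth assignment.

p occurs only negated in the remaining clauses — set p = False.
Set q = False and propagate.
  then r is forced to False.
  then t is forced to False.
  then s is forced to True.
  then w is forced to False.
  then u is forced to False.
  then v is forced to False.
Check each clause:
  1. {¬r, u} — ¬r is true.
  2. {s, u} — s is true.
  3. {¬t, u} — ¬t is true.
  4. {¬w, ¬r} — ¬w is true.
  5. {¬t, ¬q} — ¬t is true.
  6. {¬t, r} — ¬t is true.
  7. {s, r} — s is true.
  8. {¬u, ¬r} — ¬u is true.
  9. {¬s, ¬t} — ¬t is true.
  10. {s, ¬r} — s is true.
  11. {q, ¬r} — ¬r is true.
  12. {¬q, ¬w} — ¬w is true.
  13. {w, ¬t} — ¬t is true.
  14. {¬q, ¬p} — ¬q is true.
  15. {v, ¬q} — ¬q is true.
  16. {¬q, t} — ¬q is true.
  17. {¬s, ¬w} — ¬w is true.
  18. {¬w, u} — ¬w is true.
  19. {v, ¬u} — ¬u is true.
  20. {¬u, r} — ¬u is true.
  21. {¬p, ¬s} — ¬p is true.
  22. {¬v, r} — ¬v is true.

p=F, q=F, r=F, s=T, t=F, u=F, v=F, w=F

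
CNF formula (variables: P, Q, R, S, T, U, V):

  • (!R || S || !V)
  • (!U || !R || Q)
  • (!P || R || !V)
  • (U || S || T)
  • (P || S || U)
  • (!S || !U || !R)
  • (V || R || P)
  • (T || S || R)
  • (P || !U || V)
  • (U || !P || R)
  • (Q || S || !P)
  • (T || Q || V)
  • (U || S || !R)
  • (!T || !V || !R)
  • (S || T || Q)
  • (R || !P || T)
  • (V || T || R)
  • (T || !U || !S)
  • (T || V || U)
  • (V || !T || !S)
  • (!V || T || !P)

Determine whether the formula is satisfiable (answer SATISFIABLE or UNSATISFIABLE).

SATISFIABLE

Q occurs only positively in the remaining clauses — set Q = True.
Set P = False and propagate.
For the remaining variables, R = False, S = True, T = True, U = True, V = True works.
So P=0, Q=1, R=0, S=1, T=1, U=1, V=1 is a satisfying assignment.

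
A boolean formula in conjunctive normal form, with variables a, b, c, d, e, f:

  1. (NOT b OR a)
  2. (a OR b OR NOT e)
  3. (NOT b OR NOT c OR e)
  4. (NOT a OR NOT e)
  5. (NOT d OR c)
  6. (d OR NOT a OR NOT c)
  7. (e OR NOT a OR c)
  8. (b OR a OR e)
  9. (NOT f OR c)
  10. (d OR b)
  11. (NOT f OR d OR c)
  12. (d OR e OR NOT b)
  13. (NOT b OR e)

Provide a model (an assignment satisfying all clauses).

a=True, b=False, c=True, d=True, e=False, f=True

Try a = True.
  then e is forced to False.
  then c is forced to True.
  then b is forced to False.
  then d is forced to True.
f is now unconstrained; take f = True.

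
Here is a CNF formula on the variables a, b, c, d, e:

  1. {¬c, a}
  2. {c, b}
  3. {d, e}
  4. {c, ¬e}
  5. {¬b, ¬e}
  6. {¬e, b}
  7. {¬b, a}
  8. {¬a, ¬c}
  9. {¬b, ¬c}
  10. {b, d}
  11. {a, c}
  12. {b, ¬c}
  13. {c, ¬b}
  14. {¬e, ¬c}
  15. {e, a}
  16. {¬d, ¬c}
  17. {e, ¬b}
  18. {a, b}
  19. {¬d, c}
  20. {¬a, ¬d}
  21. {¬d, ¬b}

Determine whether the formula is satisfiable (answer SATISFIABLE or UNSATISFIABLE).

b = True:
  propagation gives e=False; an empty clause results — contradiction.
b = False:
  propagation gives c=True; an empty clause results — contradiction.
Every branch closes, so no satisfying assignment exists.

UNSATISFIABLE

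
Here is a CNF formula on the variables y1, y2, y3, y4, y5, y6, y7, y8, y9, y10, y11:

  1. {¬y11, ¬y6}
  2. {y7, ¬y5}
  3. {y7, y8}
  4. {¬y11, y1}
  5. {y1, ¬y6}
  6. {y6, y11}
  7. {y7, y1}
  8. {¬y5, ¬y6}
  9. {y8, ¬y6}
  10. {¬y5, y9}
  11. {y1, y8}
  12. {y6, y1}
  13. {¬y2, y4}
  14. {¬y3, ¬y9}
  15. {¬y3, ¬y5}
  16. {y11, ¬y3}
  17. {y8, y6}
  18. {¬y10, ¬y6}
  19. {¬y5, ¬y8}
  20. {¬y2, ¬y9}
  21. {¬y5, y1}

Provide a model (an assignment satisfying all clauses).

Pure literal: y1 appears only positively; assign y1 = True.
y3 occurs only negated in the remaining clauses — set y3 = False.
Set y2 = True and propagate.
  then y4 is forced to True.
  then y9 is forced to False.
  then y5 is forced to False.
Try y6 = False.
  then y11 is forced to True.
  then y8 is forced to True.
y7, y10 are now unconstrained; take y7 = True, y10 = False.
Every clause has at least one true literal under this assignment.

y1=1, y2=1, y3=0, y4=1, y5=0, y6=0, y7=1, y8=1, y9=0, y10=0, y11=1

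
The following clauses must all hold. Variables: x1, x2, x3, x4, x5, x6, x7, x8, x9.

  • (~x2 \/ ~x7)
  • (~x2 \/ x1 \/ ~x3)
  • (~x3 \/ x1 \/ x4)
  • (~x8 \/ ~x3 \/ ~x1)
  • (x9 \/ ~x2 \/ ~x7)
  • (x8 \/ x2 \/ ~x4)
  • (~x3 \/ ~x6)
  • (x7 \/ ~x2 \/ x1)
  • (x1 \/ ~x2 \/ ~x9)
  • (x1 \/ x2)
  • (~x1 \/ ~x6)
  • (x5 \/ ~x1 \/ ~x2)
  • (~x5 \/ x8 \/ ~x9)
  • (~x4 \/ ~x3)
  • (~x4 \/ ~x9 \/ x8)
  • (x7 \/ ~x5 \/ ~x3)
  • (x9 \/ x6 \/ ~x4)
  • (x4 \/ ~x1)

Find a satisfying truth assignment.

x1=1, x2=0, x3=0, x4=1, x5=1, x6=0, x7=0, x8=1, x9=1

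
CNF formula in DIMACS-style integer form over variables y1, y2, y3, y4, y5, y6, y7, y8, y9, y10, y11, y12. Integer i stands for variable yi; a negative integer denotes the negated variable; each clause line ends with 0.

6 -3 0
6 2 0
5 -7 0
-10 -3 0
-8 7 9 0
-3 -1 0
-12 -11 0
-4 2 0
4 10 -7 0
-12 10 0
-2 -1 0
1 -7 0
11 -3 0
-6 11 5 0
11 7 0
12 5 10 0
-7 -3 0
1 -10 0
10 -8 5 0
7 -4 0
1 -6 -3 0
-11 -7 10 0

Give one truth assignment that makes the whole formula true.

y1=1, y2=0, y3=0, y4=0, y5=1, y6=1, y7=1, y8=0, y9=1, y10=1, y11=0, y12=1

Check each clause:
  1. (y6 \/ ~y3) — ~y3 is true.
  2. (y6 \/ y2) — y6 is true.
  3. (~y7 \/ y5) — y5 is true.
  4. (~y10 \/ ~y3) — ~y3 is true.
  5. (~y8 \/ y9 \/ y7) — ~y8 is true.
  6. (~y3 \/ ~y1) — ~y3 is true.
  7. (~y11 \/ ~y12) — ~y11 is true.
  8. (~y4 \/ y2) — ~y4 is true.
  9. (y4 \/ y10 \/ ~y7) — y10 is true.
  10. (y10 \/ ~y12) — y10 is true.
  11. (~y2 \/ ~y1) — ~y2 is true.
  12. (~y7 \/ y1) — y1 is true.
  13. (y11 \/ ~y3) — ~y3 is true.
  14. (y5 \/ ~y6 \/ y11) — y5 is true.
  15. (y7 \/ y11) — y7 is true.
  16. (y10 \/ y12 \/ y5) — y10 is true.
  17. (~y7 \/ ~y3) — ~y3 is true.
  18. (y1 \/ ~y10) — y1 is true.
  19. (~y8 \/ y5 \/ y10) — ~y8 is true.
  20. (~y4 \/ y7) — ~y4 is true.
  21. (~y6 \/ y1 \/ ~y3) — y1 is true.
  22. (~y11 \/ y10 \/ ~y7) — y10 is true.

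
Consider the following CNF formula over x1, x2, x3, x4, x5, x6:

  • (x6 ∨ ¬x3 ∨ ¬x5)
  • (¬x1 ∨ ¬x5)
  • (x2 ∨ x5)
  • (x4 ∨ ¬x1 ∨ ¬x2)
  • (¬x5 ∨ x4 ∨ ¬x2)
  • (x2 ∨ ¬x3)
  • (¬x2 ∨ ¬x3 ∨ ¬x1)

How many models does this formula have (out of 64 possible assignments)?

17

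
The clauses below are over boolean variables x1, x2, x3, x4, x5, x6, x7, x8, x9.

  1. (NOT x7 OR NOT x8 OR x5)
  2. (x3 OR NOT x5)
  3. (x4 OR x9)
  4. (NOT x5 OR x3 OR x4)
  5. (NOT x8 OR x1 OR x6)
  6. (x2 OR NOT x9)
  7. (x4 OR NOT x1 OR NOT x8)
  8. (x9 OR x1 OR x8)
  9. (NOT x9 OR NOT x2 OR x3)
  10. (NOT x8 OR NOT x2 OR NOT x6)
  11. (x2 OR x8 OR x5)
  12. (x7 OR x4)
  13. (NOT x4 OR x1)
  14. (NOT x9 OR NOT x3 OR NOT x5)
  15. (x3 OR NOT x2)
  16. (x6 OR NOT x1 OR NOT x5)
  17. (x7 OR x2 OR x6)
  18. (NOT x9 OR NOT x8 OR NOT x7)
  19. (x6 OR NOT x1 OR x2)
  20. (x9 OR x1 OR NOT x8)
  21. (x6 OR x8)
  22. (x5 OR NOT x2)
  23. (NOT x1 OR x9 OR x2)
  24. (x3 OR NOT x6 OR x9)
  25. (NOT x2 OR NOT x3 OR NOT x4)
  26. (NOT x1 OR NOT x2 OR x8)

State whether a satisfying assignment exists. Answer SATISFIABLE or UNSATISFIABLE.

UNSATISFIABLE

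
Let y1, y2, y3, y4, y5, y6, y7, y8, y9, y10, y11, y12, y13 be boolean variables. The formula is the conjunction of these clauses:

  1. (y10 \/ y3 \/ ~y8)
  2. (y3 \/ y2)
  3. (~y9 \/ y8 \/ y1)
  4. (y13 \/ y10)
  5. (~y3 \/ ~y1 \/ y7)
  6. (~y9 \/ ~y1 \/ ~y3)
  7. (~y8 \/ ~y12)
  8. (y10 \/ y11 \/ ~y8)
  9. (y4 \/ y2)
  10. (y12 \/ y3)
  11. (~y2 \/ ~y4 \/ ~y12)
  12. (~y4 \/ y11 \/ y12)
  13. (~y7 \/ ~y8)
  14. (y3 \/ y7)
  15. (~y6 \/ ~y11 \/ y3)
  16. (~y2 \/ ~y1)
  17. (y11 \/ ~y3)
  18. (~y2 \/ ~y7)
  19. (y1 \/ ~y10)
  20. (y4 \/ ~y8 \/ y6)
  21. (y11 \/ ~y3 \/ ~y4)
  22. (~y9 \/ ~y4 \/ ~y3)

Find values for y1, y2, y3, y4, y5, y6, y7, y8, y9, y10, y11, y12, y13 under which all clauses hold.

y1 = False, y2 = True, y3 = True, y4 = False, y5 = False, y6 = True, y7 = False, y8 = False, y9 = False, y10 = False, y11 = True, y12 = False, y13 = True

y9 occurs only negated in the remaining clauses — set y9 = False.
y13 occurs only positively in the remaining clauses — set y13 = True.
Branch on y1: take y1 = False.
  then y10 is forced to False.
The remaining clauses are satisfied by y2 = True, y3 = True, y4 = False, y5 = False, y6 = True, y7 = False, y8 = False, y11 = True, y12 = False.
Every clause has at least one true literal under this assignment.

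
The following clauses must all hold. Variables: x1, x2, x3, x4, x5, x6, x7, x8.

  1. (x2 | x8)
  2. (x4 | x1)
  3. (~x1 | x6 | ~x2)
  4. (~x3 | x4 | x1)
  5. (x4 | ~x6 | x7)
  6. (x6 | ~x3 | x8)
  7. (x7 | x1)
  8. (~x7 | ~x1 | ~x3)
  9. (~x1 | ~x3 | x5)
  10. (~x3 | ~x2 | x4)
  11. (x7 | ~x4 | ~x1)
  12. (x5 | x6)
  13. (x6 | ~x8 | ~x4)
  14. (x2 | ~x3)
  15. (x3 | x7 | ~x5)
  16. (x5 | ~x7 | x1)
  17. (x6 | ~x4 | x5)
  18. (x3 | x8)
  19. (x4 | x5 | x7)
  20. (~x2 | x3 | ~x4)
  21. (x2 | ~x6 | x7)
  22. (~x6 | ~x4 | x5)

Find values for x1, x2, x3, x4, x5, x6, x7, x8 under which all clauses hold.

Set x1 = True and propagate.
Try x2 = False.
  then x8 is forced to True.
  then x3 is forced to False.
For the remaining variables, x4 = False, x5 = True, x6 = True, x7 = True works.
Check each clause:
  1. (x8 | x2) — x8 is true.
  2. (x1 | x4) — x1 is true.
  3. (x6 | ~x1 | ~x2) — ~x2 is true.
  4. (x1 | x4 | ~x3) — x1 is true.
  5. (x4 | ~x6 | x7) — x7 is true.
  6. (x6 | ~x3 | x8) — x8 is true.
  7. (x1 | x7) — x1 is true.
  8. (~x1 | ~x7 | ~x3) — ~x3 is true.
  9. (~x3 | x5 | ~x1) — x5 is true.
  10. (~x3 | x4 | ~x2) — ~x3 is true.
  11. (~x4 | x7 | ~x1) — ~x4 is true.
  12. (x5 | x6) — x5 is true.
  13. (~x8 | x6 | ~x4) — ~x4 is true.
  14. (x2 | ~x3) — ~x3 is true.
  15. (~x5 | x3 | x7) — x7 is true.
  16. (x5 | x1 | ~x7) — x1 is true.
  17. (x5 | x6 | ~x4) — ~x4 is true.
  18. (x8 | x3) — x8 is true.
  19. (x4 | x5 | x7) — x5 is true.
  20. (x3 | ~x4 | ~x2) — ~x4 is true.
  21. (x7 | x2 | ~x6) — x7 is true.
  22. (~x6 | x5 | ~x4) — ~x4 is true.

x1=T, x2=F, x3=F, x4=F, x5=T, x6=T, x7=T, x8=T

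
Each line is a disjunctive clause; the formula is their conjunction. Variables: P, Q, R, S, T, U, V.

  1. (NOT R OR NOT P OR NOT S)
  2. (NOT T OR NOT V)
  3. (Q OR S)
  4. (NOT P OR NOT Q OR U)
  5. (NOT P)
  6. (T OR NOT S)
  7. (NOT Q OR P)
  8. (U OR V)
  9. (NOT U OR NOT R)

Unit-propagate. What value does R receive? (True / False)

False

(NOT P) stands alone — P = False.
(P OR NOT Q) with P = False leaves only NOT Q, so Q = False.
From (S OR Q) and Q = False: S = True.
In (T OR NOT S), NOT S is now false; T must hold, so T = True.
In (NOT T OR NOT V), NOT T is now false; NOT V must hold, so V = False.
From (U OR V) and V = False: U = True.
From (NOT U OR NOT R) and U = True: R = False.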